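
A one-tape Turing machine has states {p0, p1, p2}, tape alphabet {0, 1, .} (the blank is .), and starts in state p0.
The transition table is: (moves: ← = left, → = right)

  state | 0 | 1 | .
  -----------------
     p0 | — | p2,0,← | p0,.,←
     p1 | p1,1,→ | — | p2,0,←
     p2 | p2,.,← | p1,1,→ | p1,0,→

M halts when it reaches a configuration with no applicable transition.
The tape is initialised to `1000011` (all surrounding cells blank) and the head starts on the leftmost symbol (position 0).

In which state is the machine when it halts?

state=p0 head=0 tape=.[1]000011   (p0,1)→(p2,0,←)
state=p2 head=-1 tape=[.]0000011   (p2,.)→(p1,0,→)
state=p1 head=0 tape=0[0]000011   (p1,0)→(p1,1,→)
state=p1 head=1 tape=01[0]00011   (p1,0)→(p1,1,→)
state=p1 head=2 tape=011[0]0011   (p1,0)→(p1,1,→)
state=p1 head=3 tape=0111[0]011   (p1,0)→(p1,1,→)
state=p1 head=4 tape=01111[0]11   (p1,0)→(p1,1,→)
state=p1 head=5 tape=011111[1]1
No transition is defined for (p1, 1); M halts in state p1.

p1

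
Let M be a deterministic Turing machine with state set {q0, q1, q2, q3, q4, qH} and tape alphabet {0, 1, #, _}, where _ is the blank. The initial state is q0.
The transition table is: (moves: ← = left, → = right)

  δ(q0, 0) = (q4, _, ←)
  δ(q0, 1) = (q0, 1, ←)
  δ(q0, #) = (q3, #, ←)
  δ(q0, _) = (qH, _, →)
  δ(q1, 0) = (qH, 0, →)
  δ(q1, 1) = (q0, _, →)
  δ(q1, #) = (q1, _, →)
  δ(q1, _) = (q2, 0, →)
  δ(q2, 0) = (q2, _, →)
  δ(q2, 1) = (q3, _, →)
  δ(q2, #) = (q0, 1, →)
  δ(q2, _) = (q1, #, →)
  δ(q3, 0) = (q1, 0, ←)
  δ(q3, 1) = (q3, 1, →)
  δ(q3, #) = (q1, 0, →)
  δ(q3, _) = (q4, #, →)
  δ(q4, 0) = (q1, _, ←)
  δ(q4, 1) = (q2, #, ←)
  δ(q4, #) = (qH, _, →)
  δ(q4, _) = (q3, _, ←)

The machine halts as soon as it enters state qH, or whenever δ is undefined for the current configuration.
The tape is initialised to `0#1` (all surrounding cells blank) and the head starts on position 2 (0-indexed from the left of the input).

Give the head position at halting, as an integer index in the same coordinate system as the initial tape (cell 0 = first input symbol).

q0 | _0#[1]   read 1 → write 1, move ←, go to q0
q0 | _0[#]1   read # → write #, move ←, go to q3
q3 | _[0]#1   read 0 → write 0, move ←, go to q1
q1 | [_]0#1   read _ → write 0, move →, go to q2
q2 | 0[0]#1   read 0 → write _, move →, go to q2
q2 | 0_[#]1   read # → write 1, move →, go to q0
q0 | 0_1[1]   read 1 → write 1, move ←, go to q0
q0 | 0_[1]1   read 1 → write 1, move ←, go to q0
q0 | 0[_]11   read _ → write _, move →, go to qH
qH | 0_[1]1
At halt the head is at cell 1.

1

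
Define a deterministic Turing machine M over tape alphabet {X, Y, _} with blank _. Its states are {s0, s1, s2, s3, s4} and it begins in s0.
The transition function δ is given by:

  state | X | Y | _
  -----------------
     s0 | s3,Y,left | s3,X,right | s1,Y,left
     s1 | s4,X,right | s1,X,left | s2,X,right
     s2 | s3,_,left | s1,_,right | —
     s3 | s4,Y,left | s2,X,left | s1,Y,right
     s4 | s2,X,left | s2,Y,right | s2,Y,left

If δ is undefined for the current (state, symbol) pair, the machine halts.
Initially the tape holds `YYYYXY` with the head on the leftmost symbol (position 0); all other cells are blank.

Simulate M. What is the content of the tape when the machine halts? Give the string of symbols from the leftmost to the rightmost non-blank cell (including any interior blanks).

s0 | _[Y]YYYXY   read Y → write X, move right, go to s3
s3 | _X[Y]YYXY   read Y → write X, move left, go to s2
s2 | _[X]XYYXY   read X → write _, move left, go to s3
s3 | [_]_XYYXY   read _ → write Y, move right, go to s1
s1 | Y[_]XYYXY   read _ → write X, move right, go to s2
s2 | YX[X]YYXY   read X → write _, move left, go to s3
s3 | Y[X]_YYXY   read X → write Y, move left, go to s4
s4 | [Y]Y_YYXY   read Y → write Y, move right, go to s2
s2 | Y[Y]_YYXY   read Y → write _, move right, go to s1
s1 | Y_[_]YYXY   read _ → write X, move right, go to s2
s2 | Y_X[Y]YXY   read Y → write _, move right, go to s1
s1 | Y_X_[Y]XY   read Y → write X, move left, go to s1
s1 | Y_X[_]XXY   read _ → write X, move right, go to s2
s2 | Y_XX[X]XY   read X → write _, move left, go to s3
s3 | Y_X[X]_XY   read X → write Y, move left, go to s4
s4 | Y_[X]Y_XY   read X → write X, move left, go to s2
s2 | Y[_]XY_XY
The non-blank tape span at halt is Y_XY_XY.

Y_XY_XY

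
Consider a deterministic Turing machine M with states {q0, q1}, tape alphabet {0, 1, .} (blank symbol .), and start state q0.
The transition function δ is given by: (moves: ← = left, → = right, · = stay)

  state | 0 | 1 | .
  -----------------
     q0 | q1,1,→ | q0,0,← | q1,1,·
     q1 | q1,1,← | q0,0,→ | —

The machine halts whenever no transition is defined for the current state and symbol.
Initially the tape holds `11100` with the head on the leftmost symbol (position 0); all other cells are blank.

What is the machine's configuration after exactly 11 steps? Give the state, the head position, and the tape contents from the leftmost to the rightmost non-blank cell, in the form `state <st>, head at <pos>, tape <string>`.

q0 | .[1]1100   read 1 → write 0, move ←, go to q0
q0 | [.]01100   read . → write 1, move ·, go to q1
q1 | [1]01100   read 1 → write 0, move →, go to q0
q0 | 0[0]1100   read 0 → write 1, move →, go to q1
q1 | 01[1]100   read 1 → write 0, move →, go to q0
q0 | 010[1]00   read 1 → write 0, move ←, go to q0
q0 | 01[0]000   read 0 → write 1, move →, go to q1
q1 | 011[0]00   read 0 → write 1, move ←, go to q1
q1 | 01[1]100   read 1 → write 0, move →, go to q0
q0 | 010[1]00   read 1 → write 0, move ←, go to q0
q0 | 01[0]000   read 0 → write 1, move →, go to q1
q1 | 011[0]00
After 11 steps: state q1, head at 2, tape 011000.

state q1, head at 2, tape 011000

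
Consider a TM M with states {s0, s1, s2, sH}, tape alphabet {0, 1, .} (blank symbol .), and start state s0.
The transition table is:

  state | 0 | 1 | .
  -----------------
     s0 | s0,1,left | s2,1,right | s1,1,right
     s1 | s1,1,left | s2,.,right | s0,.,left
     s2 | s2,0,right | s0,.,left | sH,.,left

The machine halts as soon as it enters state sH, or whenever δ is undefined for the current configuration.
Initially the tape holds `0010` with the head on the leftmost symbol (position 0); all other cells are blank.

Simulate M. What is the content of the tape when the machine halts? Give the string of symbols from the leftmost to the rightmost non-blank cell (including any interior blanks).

11..0

state=s0 head=0 tape=.[0]010   (s0,0)→(s0,1,left)
state=s0 head=-1 tape=[.]1010   (s0,.)→(s1,1,right)
state=s1 head=0 tape=1[1]010   (s1,1)→(s2,.,right)
state=s2 head=1 tape=1.[0]10   (s2,0)→(s2,0,right)
state=s2 head=2 tape=1.0[1]0   (s2,1)→(s0,.,left)
state=s0 head=1 tape=1.[0].0   (s0,0)→(s0,1,left)
state=s0 head=0 tape=1[.]1.0   (s0,.)→(s1,1,right)
state=s1 head=1 tape=11[1].0   (s1,1)→(s2,.,right)
state=s2 head=2 tape=11.[.]0   (s2,.)→(sH,.,left)
state=sH head=1 tape=11[.].0
The non-blank tape span at halt is 11..0.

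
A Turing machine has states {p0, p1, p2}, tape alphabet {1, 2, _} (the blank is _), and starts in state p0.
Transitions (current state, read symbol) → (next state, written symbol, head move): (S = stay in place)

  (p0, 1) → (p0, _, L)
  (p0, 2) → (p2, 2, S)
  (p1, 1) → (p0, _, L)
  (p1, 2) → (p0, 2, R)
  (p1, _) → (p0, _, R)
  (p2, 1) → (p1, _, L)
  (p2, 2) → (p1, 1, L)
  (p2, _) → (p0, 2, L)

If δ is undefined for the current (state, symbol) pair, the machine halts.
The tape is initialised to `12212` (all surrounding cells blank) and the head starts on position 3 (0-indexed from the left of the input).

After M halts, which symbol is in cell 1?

p0 | _122[1]2   read 1 → write _, move L, go to p0
p0 | _12[2]_2   read 2 → write 2, move S, go to p2
p2 | _12[2]_2   read 2 → write 1, move L, go to p1
p1 | _1[2]1_2   read 2 → write 2, move R, go to p0
p0 | _12[1]_2   read 1 → write _, move L, go to p0
p0 | _1[2]__2   read 2 → write 2, move S, go to p2
p2 | _1[2]__2   read 2 → write 1, move L, go to p1
p1 | _[1]1__2   read 1 → write _, move L, go to p0
p0 | [_]_1__2
Cell 1 holds 1 when M halts.

1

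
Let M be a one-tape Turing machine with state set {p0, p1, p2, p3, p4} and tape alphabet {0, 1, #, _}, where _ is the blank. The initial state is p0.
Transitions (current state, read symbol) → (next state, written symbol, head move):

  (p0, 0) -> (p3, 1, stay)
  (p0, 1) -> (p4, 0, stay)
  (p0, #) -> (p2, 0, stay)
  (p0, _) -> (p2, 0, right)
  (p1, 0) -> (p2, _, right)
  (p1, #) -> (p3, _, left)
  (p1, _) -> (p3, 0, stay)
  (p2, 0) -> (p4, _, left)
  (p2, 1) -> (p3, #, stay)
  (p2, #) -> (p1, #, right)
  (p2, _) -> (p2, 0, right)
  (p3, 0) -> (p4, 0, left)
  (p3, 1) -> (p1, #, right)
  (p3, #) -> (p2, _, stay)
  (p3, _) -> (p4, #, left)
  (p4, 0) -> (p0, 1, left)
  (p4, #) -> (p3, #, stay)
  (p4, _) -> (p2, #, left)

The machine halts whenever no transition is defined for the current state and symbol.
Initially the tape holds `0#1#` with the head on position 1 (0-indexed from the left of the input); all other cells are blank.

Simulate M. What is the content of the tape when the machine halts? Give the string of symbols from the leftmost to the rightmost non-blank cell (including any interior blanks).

p0 | _0[#]1#_   read # → write 0, move stay, go to p2
p2 | _0[0]1#_   read 0 → write _, move left, go to p4
p4 | _[0]_1#_   read 0 → write 1, move left, go to p0
p0 | [_]1_1#_   read _ → write 0, move right, go to p2
p2 | 0[1]_1#_   read 1 → write #, move stay, go to p3
p3 | 0[#]_1#_   read # → write _, move stay, go to p2
p2 | 0[_]_1#_   read _ → write 0, move right, go to p2
p2 | 00[_]1#_   read _ → write 0, move right, go to p2
p2 | 000[1]#_   read 1 → write #, move stay, go to p3
p3 | 000[#]#_   read # → write _, move stay, go to p2
p2 | 000[_]#_   read _ → write 0, move right, go to p2
p2 | 0000[#]_   read # → write #, move right, go to p1
p1 | 0000#[_]   read _ → write 0, move stay, go to p3
p3 | 0000#[0]   read 0 → write 0, move left, go to p4
p4 | 0000[#]0   read # → write #, move stay, go to p3
p3 | 0000[#]0   read # → write _, move stay, go to p2
p2 | 0000[_]0   read _ → write 0, move right, go to p2
p2 | 00000[0]   read 0 → write _, move left, go to p4
p4 | 0000[0]_   read 0 → write 1, move left, go to p0
p0 | 000[0]1_   read 0 → write 1, move stay, go to p3
p3 | 000[1]1_   read 1 → write #, move right, go to p1
p1 | 000#[1]_
The non-blank tape span at halt is 000#1.

000#1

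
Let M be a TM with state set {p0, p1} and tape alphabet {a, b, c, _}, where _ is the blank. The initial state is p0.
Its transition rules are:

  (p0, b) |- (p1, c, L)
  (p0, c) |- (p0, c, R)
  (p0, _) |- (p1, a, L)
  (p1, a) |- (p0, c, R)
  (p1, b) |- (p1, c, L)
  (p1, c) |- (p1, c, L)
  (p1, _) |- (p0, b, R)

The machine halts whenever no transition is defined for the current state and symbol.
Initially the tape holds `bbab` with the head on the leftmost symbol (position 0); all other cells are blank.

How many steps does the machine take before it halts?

10

p0 | __[b]bab   read b → write c, move L, go to p1
p1 | _[_]cbab   read _ → write b, move R, go to p0
p0 | _b[c]bab   read c → write c, move R, go to p0
p0 | _bc[b]ab   read b → write c, move L, go to p1
p1 | _b[c]cab   read c → write c, move L, go to p1
p1 | _[b]ccab   read b → write c, move L, go to p1
p1 | [_]cccab   read _ → write b, move R, go to p0
p0 | b[c]ccab   read c → write c, move R, go to p0
p0 | bc[c]cab   read c → write c, move R, go to p0
p0 | bcc[c]ab   read c → write c, move R, go to p0
p0 | bccc[a]b
M halts after 10 transitions.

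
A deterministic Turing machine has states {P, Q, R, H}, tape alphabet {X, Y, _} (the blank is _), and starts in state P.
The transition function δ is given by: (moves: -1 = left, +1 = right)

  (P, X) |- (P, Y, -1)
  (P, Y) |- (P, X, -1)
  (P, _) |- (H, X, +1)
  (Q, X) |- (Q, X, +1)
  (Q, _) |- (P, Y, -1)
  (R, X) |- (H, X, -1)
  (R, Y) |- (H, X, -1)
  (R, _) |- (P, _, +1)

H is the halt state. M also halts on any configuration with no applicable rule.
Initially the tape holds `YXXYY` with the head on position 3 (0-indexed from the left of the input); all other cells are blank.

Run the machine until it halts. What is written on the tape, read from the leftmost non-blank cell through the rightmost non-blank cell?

XXYYXY

P | _YXX[Y]Y   read Y → write X, move -1, go to P
P | _YX[X]XY   read X → write Y, move -1, go to P
P | _Y[X]YXY   read X → write Y, move -1, go to P
P | _[Y]YYXY   read Y → write X, move -1, go to P
P | [_]XYYXY   read _ → write X, move +1, go to H
H | X[X]YYXY
The non-blank tape span at halt is XXYYXY.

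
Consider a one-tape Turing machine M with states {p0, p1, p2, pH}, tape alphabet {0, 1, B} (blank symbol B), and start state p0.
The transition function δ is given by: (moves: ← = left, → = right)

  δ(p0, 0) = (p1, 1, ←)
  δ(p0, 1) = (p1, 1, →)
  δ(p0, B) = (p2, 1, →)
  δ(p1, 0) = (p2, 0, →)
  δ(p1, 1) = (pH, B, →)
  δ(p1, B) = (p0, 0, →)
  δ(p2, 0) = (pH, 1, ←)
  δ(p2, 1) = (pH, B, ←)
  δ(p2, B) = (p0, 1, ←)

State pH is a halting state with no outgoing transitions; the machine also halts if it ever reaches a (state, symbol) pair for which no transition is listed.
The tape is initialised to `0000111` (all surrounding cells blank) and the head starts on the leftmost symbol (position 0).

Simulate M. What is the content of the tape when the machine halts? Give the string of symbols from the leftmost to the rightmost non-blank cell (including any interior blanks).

state=p0 head=0 tape=B[0]000111   (p0,0)→(p1,1,←)
state=p1 head=-1 tape=[B]1000111   (p1,B)→(p0,0,→)
state=p0 head=0 tape=0[1]000111   (p0,1)→(p1,1,→)
state=p1 head=1 tape=01[0]00111   (p1,0)→(p2,0,→)
state=p2 head=2 tape=010[0]0111   (p2,0)→(pH,1,←)
state=pH head=1 tape=01[0]10111
The non-blank tape span at halt is 01010111.

01010111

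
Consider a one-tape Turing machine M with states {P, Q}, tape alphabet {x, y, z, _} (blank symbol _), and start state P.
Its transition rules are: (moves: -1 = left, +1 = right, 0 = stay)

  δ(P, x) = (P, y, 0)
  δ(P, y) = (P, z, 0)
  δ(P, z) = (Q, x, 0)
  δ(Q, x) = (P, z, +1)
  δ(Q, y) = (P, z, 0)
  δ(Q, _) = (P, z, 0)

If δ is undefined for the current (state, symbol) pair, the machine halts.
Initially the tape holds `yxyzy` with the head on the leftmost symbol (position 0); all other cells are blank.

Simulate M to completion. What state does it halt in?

P

state=P head=0 tape=[y]xyzy_   (P,y)→(P,z,0)
state=P head=0 tape=[z]xyzy_   (P,z)→(Q,x,0)
state=Q head=0 tape=[x]xyzy_   (Q,x)→(P,z,+1)
state=P head=1 tape=z[x]yzy_   (P,x)→(P,y,0)
state=P head=1 tape=z[y]yzy_   (P,y)→(P,z,0)
state=P head=1 tape=z[z]yzy_   (P,z)→(Q,x,0)
state=Q head=1 tape=z[x]yzy_   (Q,x)→(P,z,+1)
state=P head=2 tape=zz[y]zy_   (P,y)→(P,z,0)
state=P head=2 tape=zz[z]zy_   (P,z)→(Q,x,0)
state=Q head=2 tape=zz[x]zy_   (Q,x)→(P,z,+1)
state=P head=3 tape=zzz[z]y_   (P,z)→(Q,x,0)
state=Q head=3 tape=zzz[x]y_   (Q,x)→(P,z,+1)
state=P head=4 tape=zzzz[y]_   (P,y)→(P,z,0)
state=P head=4 tape=zzzz[z]_   (P,z)→(Q,x,0)
state=Q head=4 tape=zzzz[x]_   (Q,x)→(P,z,+1)
state=P head=5 tape=zzzzz[_]
No transition is defined for (P, _); M halts in state P.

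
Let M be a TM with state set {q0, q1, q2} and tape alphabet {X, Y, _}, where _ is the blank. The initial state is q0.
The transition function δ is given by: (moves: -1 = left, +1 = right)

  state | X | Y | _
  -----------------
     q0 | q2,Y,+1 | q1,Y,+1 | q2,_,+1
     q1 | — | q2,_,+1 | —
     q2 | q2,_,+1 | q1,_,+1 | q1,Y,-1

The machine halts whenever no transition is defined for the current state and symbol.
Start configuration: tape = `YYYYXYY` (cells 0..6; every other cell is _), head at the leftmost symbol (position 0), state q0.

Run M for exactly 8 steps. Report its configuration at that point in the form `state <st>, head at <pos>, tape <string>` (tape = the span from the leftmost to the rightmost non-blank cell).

state q1, head at 6, tape Y______Y

q0 | [Y]YYYXYY_   read Y → write Y, move +1, go to q1
q1 | Y[Y]YYXYY_   read Y → write _, move +1, go to q2
q2 | Y_[Y]YXYY_   read Y → write _, move +1, go to q1
q1 | Y__[Y]XYY_   read Y → write _, move +1, go to q2
q2 | Y___[X]YY_   read X → write _, move +1, go to q2
q2 | Y____[Y]Y_   read Y → write _, move +1, go to q1
q1 | Y_____[Y]_   read Y → write _, move +1, go to q2
q2 | Y______[_]   read _ → write Y, move -1, go to q1
q1 | Y_____[_]Y
After 8 steps: state q1, head at 6, tape Y______Y.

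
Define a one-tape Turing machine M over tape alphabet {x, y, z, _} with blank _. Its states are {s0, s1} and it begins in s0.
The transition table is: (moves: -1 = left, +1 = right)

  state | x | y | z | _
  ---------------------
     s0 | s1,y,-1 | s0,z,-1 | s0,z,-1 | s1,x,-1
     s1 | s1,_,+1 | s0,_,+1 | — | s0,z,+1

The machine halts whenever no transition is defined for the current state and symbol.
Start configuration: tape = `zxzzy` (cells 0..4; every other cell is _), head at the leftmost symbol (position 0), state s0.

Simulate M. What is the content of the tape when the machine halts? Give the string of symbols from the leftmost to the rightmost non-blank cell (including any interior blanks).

s0 | __[z]xzzy   read z → write z, move -1, go to s0
s0 | _[_]zxzzy   read _ → write x, move -1, go to s1
s1 | [_]xzxzzy   read _ → write z, move +1, go to s0
s0 | z[x]zxzzy   read x → write y, move -1, go to s1
s1 | [z]yzxzzy
The non-blank tape span at halt is zyzxzzy.

zyzxzzy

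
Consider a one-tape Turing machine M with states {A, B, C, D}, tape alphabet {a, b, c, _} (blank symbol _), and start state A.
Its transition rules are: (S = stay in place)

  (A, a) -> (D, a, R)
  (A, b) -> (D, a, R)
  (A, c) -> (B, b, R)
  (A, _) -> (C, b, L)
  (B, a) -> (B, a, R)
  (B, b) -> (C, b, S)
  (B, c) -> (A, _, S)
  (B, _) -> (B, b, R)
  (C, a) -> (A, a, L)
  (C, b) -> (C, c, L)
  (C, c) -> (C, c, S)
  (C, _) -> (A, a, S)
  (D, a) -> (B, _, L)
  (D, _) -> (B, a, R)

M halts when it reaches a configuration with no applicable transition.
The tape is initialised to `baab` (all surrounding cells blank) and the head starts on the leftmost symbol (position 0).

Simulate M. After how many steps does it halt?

A | __[b]aab   read b → write a, move R, go to D
D | __a[a]ab   read a → write _, move L, go to B
B | __[a]_ab   read a → write a, move R, go to B
B | __a[_]ab   read _ → write b, move R, go to B
B | __ab[a]b   read a → write a, move R, go to B
B | __aba[b]   read b → write b, move S, go to C
C | __aba[b]   read b → write c, move L, go to C
C | __ab[a]c   read a → write a, move L, go to A
A | __a[b]ac   read b → write a, move R, go to D
D | __aa[a]c   read a → write _, move L, go to B
B | __a[a]_c   read a → write a, move R, go to B
B | __aa[_]c   read _ → write b, move R, go to B
B | __aab[c]   read c → write _, move S, go to A
A | __aab[_]   read _ → write b, move L, go to C
C | __aa[b]b   read b → write c, move L, go to C
C | __a[a]cb   read a → write a, move L, go to A
A | __[a]acb   read a → write a, move R, go to D
D | __a[a]cb   read a → write _, move L, go to B
B | __[a]_cb   read a → write a, move R, go to B
B | __a[_]cb   read _ → write b, move R, go to B
B | __ab[c]b   read c → write _, move S, go to A
A | __ab[_]b   read _ → write b, move L, go to C
C | __a[b]bb   read b → write c, move L, go to C
C | __[a]cbb   read a → write a, move L, go to A
A | _[_]acbb   read _ → write b, move L, go to C
C | [_]bacbb   read _ → write a, move S, go to A
A | [a]bacbb   read a → write a, move R, go to D
D | a[b]acbb
M halts after 27 transitions.

27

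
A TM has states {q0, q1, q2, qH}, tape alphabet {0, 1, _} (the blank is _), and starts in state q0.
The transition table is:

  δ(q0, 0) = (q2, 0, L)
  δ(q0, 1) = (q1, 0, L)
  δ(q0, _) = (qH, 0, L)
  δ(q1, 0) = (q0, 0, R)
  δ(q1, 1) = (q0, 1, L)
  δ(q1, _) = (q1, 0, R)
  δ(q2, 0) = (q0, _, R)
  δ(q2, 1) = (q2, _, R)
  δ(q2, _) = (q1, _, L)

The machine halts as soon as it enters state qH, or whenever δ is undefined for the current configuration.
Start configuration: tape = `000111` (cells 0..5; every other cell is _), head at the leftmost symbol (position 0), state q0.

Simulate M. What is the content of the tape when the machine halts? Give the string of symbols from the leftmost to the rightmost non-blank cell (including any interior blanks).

00000111

state=q0 head=0 tape=__[0]00111   (q0,0)→(q2,0,L)
state=q2 head=-1 tape=_[_]000111   (q2,_)→(q1,_,L)
state=q1 head=-2 tape=[_]_000111   (q1,_)→(q1,0,R)
state=q1 head=-1 tape=0[_]000111   (q1,_)→(q1,0,R)
state=q1 head=0 tape=00[0]00111   (q1,0)→(q0,0,R)
state=q0 head=1 tape=000[0]0111   (q0,0)→(q2,0,L)
state=q2 head=0 tape=00[0]00111   (q2,0)→(q0,_,R)
state=q0 head=1 tape=00_[0]0111   (q0,0)→(q2,0,L)
state=q2 head=0 tape=00[_]00111   (q2,_)→(q1,_,L)
state=q1 head=-1 tape=0[0]_00111   (q1,0)→(q0,0,R)
state=q0 head=0 tape=00[_]00111   (q0,_)→(qH,0,L)
state=qH head=-1 tape=0[0]000111
The non-blank tape span at halt is 00000111.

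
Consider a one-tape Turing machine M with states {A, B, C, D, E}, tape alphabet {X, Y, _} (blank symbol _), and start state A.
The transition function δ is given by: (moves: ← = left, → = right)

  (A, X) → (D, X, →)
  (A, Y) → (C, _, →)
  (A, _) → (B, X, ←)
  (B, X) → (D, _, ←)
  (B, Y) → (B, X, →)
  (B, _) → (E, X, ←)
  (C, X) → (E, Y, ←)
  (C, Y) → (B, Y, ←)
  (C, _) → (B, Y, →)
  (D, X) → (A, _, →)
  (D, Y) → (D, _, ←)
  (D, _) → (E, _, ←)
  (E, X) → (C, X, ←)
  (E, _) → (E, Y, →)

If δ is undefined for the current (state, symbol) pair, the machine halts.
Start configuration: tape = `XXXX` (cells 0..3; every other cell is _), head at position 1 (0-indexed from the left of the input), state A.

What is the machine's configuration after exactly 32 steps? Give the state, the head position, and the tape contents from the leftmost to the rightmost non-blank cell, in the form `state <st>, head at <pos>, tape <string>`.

state B, head at -1, tape XXXXXX

A | ___X[X]XX_   read X → write X, move →, go to D
D | ___XX[X]X_   read X → write _, move →, go to A
A | ___XX_[X]_   read X → write X, move →, go to D
D | ___XX_X[_]   read _ → write _, move ←, go to E
E | ___XX_[X]_   read X → write X, move ←, go to C
C | ___XX[_]X_   read _ → write Y, move →, go to B
B | ___XXY[X]_   read X → write _, move ←, go to D
D | ___XX[Y]__   read Y → write _, move ←, go to D
D | ___X[X]___   read X → write _, move →, go to A
A | ___X_[_]__   read _ → write X, move ←, go to B
B | ___X[_]X__   read _ → write X, move ←, go to E
E | ___[X]XX__   read X → write X, move ←, go to C
C | __[_]XXX__   read _ → write Y, move →, go to B
B | __Y[X]XX__   read X → write _, move ←, go to D
D | __[Y]_XX__   read Y → write _, move ←, go to D
D | _[_]__XX__   read _ → write _, move ←, go to E
E | [_]___XX__   read _ → write Y, move →, go to E
E | Y[_]__XX__   read _ → write Y, move →, go to E
E | YY[_]_XX__   read _ → write Y, move →, go to E
E | YYY[_]XX__   read _ → write Y, move →, go to E
E | YYYY[X]X__   read X → write X, move ←, go to C
C | YYY[Y]XX__   read Y → write Y, move ←, go to B
B | YY[Y]YXX__   read Y → write X, move →, go to B
B | YYX[Y]XX__   read Y → write X, move →, go to B
B | YYXX[X]X__   read X → write _, move ←, go to D
D | YYX[X]_X__   read X → write _, move →, go to A
A | YYX_[_]X__   read _ → write X, move ←, go to B
B | YYX[_]XX__   read _ → write X, move ←, go to E
E | YY[X]XXX__   read X → write X, move ←, go to C
C | Y[Y]XXXX__   read Y → write Y, move ←, go to B
B | [Y]YXXXX__   read Y → write X, move →, go to B
B | X[Y]XXXX__   read Y → write X, move →, go to B
B | XX[X]XXX__
After 32 steps: state B, head at -1, tape XXXXXX.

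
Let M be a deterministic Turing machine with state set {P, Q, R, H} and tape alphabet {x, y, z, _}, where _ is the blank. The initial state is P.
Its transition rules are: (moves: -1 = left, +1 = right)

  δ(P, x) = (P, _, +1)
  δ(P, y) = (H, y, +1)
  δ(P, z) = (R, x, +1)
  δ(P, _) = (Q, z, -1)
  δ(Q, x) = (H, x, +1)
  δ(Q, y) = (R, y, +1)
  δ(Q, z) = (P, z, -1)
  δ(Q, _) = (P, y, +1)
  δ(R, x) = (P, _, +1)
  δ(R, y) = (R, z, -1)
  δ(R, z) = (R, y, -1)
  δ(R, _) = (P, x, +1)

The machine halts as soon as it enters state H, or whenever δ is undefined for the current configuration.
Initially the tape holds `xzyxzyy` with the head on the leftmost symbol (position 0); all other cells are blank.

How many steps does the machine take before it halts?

16

P | [x]zyxzyy__   read x → write _, move +1, go to P
P | _[z]yxzyy__   read z → write x, move +1, go to R
R | _x[y]xzyy__   read y → write z, move -1, go to R
R | _[x]zxzyy__   read x → write _, move +1, go to P
P | __[z]xzyy__   read z → write x, move +1, go to R
R | __x[x]zyy__   read x → write _, move +1, go to P
P | __x_[z]yy__   read z → write x, move +1, go to R
R | __x_x[y]y__   read y → write z, move -1, go to R
R | __x_[x]zy__   read x → write _, move +1, go to P
P | __x__[z]y__   read z → write x, move +1, go to R
R | __x__x[y]__   read y → write z, move -1, go to R
R | __x__[x]z__   read x → write _, move +1, go to P
P | __x___[z]__   read z → write x, move +1, go to R
R | __x___x[_]_   read _ → write x, move +1, go to P
P | __x___xx[_]   read _ → write z, move -1, go to Q
Q | __x___x[x]z   read x → write x, move +1, go to H
H | __x___xx[z]
M halts after 16 transitions.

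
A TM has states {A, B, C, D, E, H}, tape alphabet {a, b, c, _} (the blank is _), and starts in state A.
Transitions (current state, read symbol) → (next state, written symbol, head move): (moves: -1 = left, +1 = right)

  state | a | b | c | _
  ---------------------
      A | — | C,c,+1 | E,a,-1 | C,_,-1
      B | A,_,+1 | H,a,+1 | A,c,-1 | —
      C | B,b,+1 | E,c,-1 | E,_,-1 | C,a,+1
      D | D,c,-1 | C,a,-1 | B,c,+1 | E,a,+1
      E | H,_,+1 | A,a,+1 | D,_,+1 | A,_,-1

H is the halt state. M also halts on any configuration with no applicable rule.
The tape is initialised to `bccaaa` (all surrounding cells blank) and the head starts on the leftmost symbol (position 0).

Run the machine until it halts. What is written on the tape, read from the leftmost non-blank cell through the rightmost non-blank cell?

aaaa_a

A | [b]ccaaa__   read b → write c, move +1, go to C
C | c[c]caaa__   read c → write _, move -1, go to E
E | [c]_caaa__   read c → write _, move +1, go to D
D | _[_]caaa__   read _ → write a, move +1, go to E
E | _a[c]aaa__   read c → write _, move +1, go to D
D | _a_[a]aa__   read a → write c, move -1, go to D
D | _a[_]caa__   read _ → write a, move +1, go to E
E | _aa[c]aa__   read c → write _, move +1, go to D
D | _aa_[a]a__   read a → write c, move -1, go to D
D | _aa[_]ca__   read _ → write a, move +1, go to E
E | _aaa[c]a__   read c → write _, move +1, go to D
D | _aaa_[a]__   read a → write c, move -1, go to D
D | _aaa[_]c__   read _ → write a, move +1, go to E
E | _aaaa[c]__   read c → write _, move +1, go to D
D | _aaaa_[_]_   read _ → write a, move +1, go to E
E | _aaaa_a[_]   read _ → write _, move -1, go to A
A | _aaaa_[a]_
The non-blank tape span at halt is aaaa_a.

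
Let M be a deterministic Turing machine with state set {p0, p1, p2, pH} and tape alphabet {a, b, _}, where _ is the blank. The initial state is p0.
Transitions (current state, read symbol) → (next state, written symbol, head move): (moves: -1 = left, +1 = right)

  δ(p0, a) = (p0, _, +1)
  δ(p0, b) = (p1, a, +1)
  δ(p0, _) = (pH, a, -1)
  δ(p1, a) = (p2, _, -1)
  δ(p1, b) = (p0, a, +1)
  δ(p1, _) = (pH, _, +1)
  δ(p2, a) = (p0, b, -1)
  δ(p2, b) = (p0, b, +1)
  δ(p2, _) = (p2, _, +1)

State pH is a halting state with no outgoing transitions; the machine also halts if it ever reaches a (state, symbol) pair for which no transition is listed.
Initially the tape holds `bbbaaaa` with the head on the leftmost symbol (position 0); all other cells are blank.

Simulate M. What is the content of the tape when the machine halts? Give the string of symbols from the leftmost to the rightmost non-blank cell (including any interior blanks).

a_a_aaa

p0 | [b]bbaaaa   read b → write a, move +1, go to p1
p1 | a[b]baaaa   read b → write a, move +1, go to p0
p0 | aa[b]aaaa   read b → write a, move +1, go to p1
p1 | aaa[a]aaa   read a → write _, move -1, go to p2
p2 | aa[a]_aaa   read a → write b, move -1, go to p0
p0 | a[a]b_aaa   read a → write _, move +1, go to p0
p0 | a_[b]_aaa   read b → write a, move +1, go to p1
p1 | a_a[_]aaa   read _ → write _, move +1, go to pH
pH | a_a_[a]aa
The non-blank tape span at halt is a_a_aaa.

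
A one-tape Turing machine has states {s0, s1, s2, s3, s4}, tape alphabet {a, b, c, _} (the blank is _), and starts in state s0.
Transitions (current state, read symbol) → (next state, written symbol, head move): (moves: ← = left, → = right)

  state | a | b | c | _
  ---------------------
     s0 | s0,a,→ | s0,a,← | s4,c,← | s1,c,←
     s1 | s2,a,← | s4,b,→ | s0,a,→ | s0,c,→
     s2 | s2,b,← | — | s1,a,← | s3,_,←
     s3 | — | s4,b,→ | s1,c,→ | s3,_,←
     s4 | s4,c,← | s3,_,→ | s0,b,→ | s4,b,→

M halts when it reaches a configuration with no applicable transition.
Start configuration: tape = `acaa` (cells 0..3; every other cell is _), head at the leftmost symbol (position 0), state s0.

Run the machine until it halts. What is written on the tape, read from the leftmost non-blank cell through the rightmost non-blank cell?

state=s0 head=0 tape=_[a]caa_   (s0,a)→(s0,a,→)
state=s0 head=1 tape=_a[c]aa_   (s0,c)→(s4,c,←)
state=s4 head=0 tape=_[a]caa_   (s4,a)→(s4,c,←)
state=s4 head=-1 tape=[_]ccaa_   (s4,_)→(s4,b,→)
state=s4 head=0 tape=b[c]caa_   (s4,c)→(s0,b,→)
state=s0 head=1 tape=bb[c]aa_   (s0,c)→(s4,c,←)
state=s4 head=0 tape=b[b]caa_   (s4,b)→(s3,_,→)
state=s3 head=1 tape=b_[c]aa_   (s3,c)→(s1,c,→)
state=s1 head=2 tape=b_c[a]a_   (s1,a)→(s2,a,←)
state=s2 head=1 tape=b_[c]aa_   (s2,c)→(s1,a,←)
state=s1 head=0 tape=b[_]aaa_   (s1,_)→(s0,c,→)
state=s0 head=1 tape=bc[a]aa_   (s0,a)→(s0,a,→)
state=s0 head=2 tape=bca[a]a_   (s0,a)→(s0,a,→)
state=s0 head=3 tape=bcaa[a]_   (s0,a)→(s0,a,→)
state=s0 head=4 tape=bcaaa[_]   (s0,_)→(s1,c,←)
state=s1 head=3 tape=bcaa[a]c   (s1,a)→(s2,a,←)
state=s2 head=2 tape=bca[a]ac   (s2,a)→(s2,b,←)
state=s2 head=1 tape=bc[a]bac   (s2,a)→(s2,b,←)
state=s2 head=0 tape=b[c]bbac   (s2,c)→(s1,a,←)
state=s1 head=-1 tape=[b]abbac   (s1,b)→(s4,b,→)
state=s4 head=0 tape=b[a]bbac   (s4,a)→(s4,c,←)
state=s4 head=-1 tape=[b]cbbac   (s4,b)→(s3,_,→)
state=s3 head=0 tape=_[c]bbac   (s3,c)→(s1,c,→)
state=s1 head=1 tape=_c[b]bac   (s1,b)→(s4,b,→)
state=s4 head=2 tape=_cb[b]ac   (s4,b)→(s3,_,→)
state=s3 head=3 tape=_cb_[a]c
The non-blank tape span at halt is cb_ac.

cb_ac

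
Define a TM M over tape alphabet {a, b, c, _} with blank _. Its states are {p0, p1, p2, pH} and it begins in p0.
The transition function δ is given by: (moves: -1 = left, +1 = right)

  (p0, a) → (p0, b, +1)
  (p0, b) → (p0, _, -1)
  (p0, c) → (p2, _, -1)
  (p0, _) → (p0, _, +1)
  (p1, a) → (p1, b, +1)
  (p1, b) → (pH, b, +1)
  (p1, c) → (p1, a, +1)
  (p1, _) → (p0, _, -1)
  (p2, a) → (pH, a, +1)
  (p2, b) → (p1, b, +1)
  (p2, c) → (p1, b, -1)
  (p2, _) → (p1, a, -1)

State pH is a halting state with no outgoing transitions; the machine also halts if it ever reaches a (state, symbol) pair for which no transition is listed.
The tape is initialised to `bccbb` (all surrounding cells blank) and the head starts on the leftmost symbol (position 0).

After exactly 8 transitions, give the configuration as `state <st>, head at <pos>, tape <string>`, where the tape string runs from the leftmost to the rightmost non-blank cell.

state p0, head at 0, tape a_cbb

p0 | __[b]ccbb   read b → write _, move -1, go to p0
p0 | _[_]_ccbb   read _ → write _, move +1, go to p0
p0 | __[_]ccbb   read _ → write _, move +1, go to p0
p0 | ___[c]cbb   read c → write _, move -1, go to p2
p2 | __[_]_cbb   read _ → write a, move -1, go to p1
p1 | _[_]a_cbb   read _ → write _, move -1, go to p0
p0 | [_]_a_cbb   read _ → write _, move +1, go to p0
p0 | _[_]a_cbb   read _ → write _, move +1, go to p0
p0 | __[a]_cbb
After 8 steps: state p0, head at 0, tape a_cbb.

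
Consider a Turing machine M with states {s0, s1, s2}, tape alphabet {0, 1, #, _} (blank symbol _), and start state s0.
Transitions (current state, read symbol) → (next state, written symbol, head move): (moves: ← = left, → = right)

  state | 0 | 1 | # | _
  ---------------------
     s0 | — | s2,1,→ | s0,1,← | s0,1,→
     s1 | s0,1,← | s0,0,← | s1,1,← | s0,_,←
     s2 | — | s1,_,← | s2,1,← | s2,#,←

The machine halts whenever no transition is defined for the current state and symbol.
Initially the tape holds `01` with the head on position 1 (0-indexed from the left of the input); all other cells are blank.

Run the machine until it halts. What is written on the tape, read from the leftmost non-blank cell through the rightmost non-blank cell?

10_##

state=s0 head=1 tape=__0[1]_   (s0,1)→(s2,1,→)
state=s2 head=2 tape=__01[_]   (s2,_)→(s2,#,←)
state=s2 head=1 tape=__0[1]#   (s2,1)→(s1,_,←)
state=s1 head=0 tape=__[0]_#   (s1,0)→(s0,1,←)
state=s0 head=-1 tape=_[_]1_#   (s0,_)→(s0,1,→)
state=s0 head=0 tape=_1[1]_#   (s0,1)→(s2,1,→)
state=s2 head=1 tape=_11[_]#   (s2,_)→(s2,#,←)
state=s2 head=0 tape=_1[1]##   (s2,1)→(s1,_,←)
state=s1 head=-1 tape=_[1]_##   (s1,1)→(s0,0,←)
state=s0 head=-2 tape=[_]0_##   (s0,_)→(s0,1,→)
state=s0 head=-1 tape=1[0]_##
The non-blank tape span at halt is 10_##.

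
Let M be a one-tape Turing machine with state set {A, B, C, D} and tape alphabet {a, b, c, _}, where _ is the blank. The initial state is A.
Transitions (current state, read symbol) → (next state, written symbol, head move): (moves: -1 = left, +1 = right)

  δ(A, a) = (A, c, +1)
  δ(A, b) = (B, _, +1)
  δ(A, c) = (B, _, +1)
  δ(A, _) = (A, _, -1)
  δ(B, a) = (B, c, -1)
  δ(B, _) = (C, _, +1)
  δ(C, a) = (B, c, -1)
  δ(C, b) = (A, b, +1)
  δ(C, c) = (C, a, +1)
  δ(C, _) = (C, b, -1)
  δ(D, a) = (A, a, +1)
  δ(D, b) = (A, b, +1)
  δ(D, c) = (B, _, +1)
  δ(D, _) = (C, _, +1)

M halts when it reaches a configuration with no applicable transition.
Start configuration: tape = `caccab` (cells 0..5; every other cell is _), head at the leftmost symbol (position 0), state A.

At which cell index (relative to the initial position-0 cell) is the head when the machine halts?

7

state=A head=0 tape=[c]accab__   (A,c)→(B,_,+1)
state=B head=1 tape=_[a]ccab__   (B,a)→(B,c,-1)
state=B head=0 tape=[_]cccab__   (B,_)→(C,_,+1)
state=C head=1 tape=_[c]ccab__   (C,c)→(C,a,+1)
state=C head=2 tape=_a[c]cab__   (C,c)→(C,a,+1)
state=C head=3 tape=_aa[c]ab__   (C,c)→(C,a,+1)
state=C head=4 tape=_aaa[a]b__   (C,a)→(B,c,-1)
state=B head=3 tape=_aa[a]cb__   (B,a)→(B,c,-1)
state=B head=2 tape=_a[a]ccb__   (B,a)→(B,c,-1)
state=B head=1 tape=_[a]cccb__   (B,a)→(B,c,-1)
state=B head=0 tape=[_]ccccb__   (B,_)→(C,_,+1)
state=C head=1 tape=_[c]cccb__   (C,c)→(C,a,+1)
state=C head=2 tape=_a[c]ccb__   (C,c)→(C,a,+1)
state=C head=3 tape=_aa[c]cb__   (C,c)→(C,a,+1)
state=C head=4 tape=_aaa[c]b__   (C,c)→(C,a,+1)
state=C head=5 tape=_aaaa[b]__   (C,b)→(A,b,+1)
state=A head=6 tape=_aaaab[_]_   (A,_)→(A,_,-1)
state=A head=5 tape=_aaaa[b]__   (A,b)→(B,_,+1)
state=B head=6 tape=_aaaa_[_]_   (B,_)→(C,_,+1)
state=C head=7 tape=_aaaa__[_]   (C,_)→(C,b,-1)
state=C head=6 tape=_aaaa_[_]b   (C,_)→(C,b,-1)
state=C head=5 tape=_aaaa[_]bb   (C,_)→(C,b,-1)
state=C head=4 tape=_aaa[a]bbb   (C,a)→(B,c,-1)
state=B head=3 tape=_aa[a]cbbb   (B,a)→(B,c,-1)
state=B head=2 tape=_a[a]ccbbb   (B,a)→(B,c,-1)
state=B head=1 tape=_[a]cccbbb   (B,a)→(B,c,-1)
state=B head=0 tape=[_]ccccbbb   (B,_)→(C,_,+1)
state=C head=1 tape=_[c]cccbbb   (C,c)→(C,a,+1)
state=C head=2 tape=_a[c]ccbbb   (C,c)→(C,a,+1)
state=C head=3 tape=_aa[c]cbbb   (C,c)→(C,a,+1)
state=C head=4 tape=_aaa[c]bbb   (C,c)→(C,a,+1)
state=C head=5 tape=_aaaa[b]bb   (C,b)→(A,b,+1)
state=A head=6 tape=_aaaab[b]b   (A,b)→(B,_,+1)
state=B head=7 tape=_aaaab_[b]
At halt the head is at cell 7.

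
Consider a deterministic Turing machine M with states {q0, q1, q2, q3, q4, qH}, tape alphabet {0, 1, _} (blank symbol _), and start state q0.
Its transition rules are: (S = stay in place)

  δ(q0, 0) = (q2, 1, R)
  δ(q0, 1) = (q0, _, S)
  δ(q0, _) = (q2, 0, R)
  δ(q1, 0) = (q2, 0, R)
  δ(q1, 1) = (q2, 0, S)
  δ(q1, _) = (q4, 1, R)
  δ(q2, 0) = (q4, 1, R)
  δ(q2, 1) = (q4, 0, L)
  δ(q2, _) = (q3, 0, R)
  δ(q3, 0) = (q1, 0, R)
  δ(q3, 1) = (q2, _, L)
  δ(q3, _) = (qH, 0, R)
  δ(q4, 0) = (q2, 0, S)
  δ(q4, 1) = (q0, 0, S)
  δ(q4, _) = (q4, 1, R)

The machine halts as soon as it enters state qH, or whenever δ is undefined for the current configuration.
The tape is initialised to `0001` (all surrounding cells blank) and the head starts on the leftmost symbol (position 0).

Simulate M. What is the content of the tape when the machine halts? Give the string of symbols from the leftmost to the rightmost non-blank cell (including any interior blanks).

state=q0 head=0 tape=[0]001___   (q0,0)→(q2,1,R)
state=q2 head=1 tape=1[0]01___   (q2,0)→(q4,1,R)
state=q4 head=2 tape=11[0]1___   (q4,0)→(q2,0,S)
state=q2 head=2 tape=11[0]1___   (q2,0)→(q4,1,R)
state=q4 head=3 tape=111[1]___   (q4,1)→(q0,0,S)
state=q0 head=3 tape=111[0]___   (q0,0)→(q2,1,R)
state=q2 head=4 tape=1111[_]__   (q2,_)→(q3,0,R)
state=q3 head=5 tape=11110[_]_   (q3,_)→(qH,0,R)
state=qH head=6 tape=111100[_]
The non-blank tape span at halt is 111100.

111100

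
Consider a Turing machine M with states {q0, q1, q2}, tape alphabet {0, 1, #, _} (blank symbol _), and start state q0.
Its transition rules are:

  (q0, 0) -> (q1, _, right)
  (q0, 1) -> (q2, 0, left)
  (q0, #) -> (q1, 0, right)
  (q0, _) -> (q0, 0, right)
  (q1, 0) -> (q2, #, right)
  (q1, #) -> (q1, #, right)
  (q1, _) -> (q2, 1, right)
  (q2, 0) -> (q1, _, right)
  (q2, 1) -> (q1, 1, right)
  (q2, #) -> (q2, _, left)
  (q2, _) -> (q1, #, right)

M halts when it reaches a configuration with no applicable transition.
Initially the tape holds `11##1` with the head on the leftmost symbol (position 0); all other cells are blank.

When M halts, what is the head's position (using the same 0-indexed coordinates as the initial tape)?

q0 | _[1]1##1   read 1 → write 0, move left, go to q2
q2 | [_]01##1   read _ → write #, move right, go to q1
q1 | #[0]1##1   read 0 → write #, move right, go to q2
q2 | ##[1]##1   read 1 → write 1, move right, go to q1
q1 | ##1[#]#1   read # → write #, move right, go to q1
q1 | ##1#[#]1   read # → write #, move right, go to q1
q1 | ##1##[1]
At halt the head is at cell 4.

4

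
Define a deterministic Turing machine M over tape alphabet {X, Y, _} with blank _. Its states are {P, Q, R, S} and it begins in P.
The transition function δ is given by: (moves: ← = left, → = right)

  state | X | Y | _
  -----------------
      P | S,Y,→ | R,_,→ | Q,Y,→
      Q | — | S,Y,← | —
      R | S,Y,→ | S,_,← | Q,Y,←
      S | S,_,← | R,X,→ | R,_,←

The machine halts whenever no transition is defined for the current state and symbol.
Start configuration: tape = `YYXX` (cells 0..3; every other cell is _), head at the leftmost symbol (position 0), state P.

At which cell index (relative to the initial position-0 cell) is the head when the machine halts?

state=P head=0 tape=__[Y]YXX   (P,Y)→(R,_,→)
state=R head=1 tape=___[Y]XX   (R,Y)→(S,_,←)
state=S head=0 tape=__[_]_XX   (S,_)→(R,_,←)
state=R head=-1 tape=_[_]__XX   (R,_)→(Q,Y,←)
state=Q head=-2 tape=[_]Y__XX
At halt the head is at cell -2.

-2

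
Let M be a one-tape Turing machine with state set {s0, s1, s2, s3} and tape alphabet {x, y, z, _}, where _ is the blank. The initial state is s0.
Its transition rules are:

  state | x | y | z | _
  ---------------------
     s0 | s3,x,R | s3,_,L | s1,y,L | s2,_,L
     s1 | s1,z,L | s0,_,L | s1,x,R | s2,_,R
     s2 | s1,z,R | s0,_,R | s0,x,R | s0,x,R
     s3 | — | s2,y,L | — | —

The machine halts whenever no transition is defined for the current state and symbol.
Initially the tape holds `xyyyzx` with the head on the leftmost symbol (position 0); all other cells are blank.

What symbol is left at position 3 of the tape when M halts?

_

s0 | _[x]yyyzx   read x → write x, move R, go to s3
s3 | _x[y]yyzx   read y → write y, move L, go to s2
s2 | _[x]yyyzx   read x → write z, move R, go to s1
s1 | _z[y]yyzx   read y → write _, move L, go to s0
s0 | _[z]_yyzx   read z → write y, move L, go to s1
s1 | [_]y_yyzx   read _ → write _, move R, go to s2
s2 | _[y]_yyzx   read y → write _, move R, go to s0
s0 | __[_]yyzx   read _ → write _, move L, go to s2
s2 | _[_]_yyzx   read _ → write x, move R, go to s0
s0 | _x[_]yyzx   read _ → write _, move L, go to s2
s2 | _[x]_yyzx   read x → write z, move R, go to s1
s1 | _z[_]yyzx   read _ → write _, move R, go to s2
s2 | _z_[y]yzx   read y → write _, move R, go to s0
s0 | _z__[y]zx   read y → write _, move L, go to s3
s3 | _z_[_]_zx
Cell 3 holds _ when M halts.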